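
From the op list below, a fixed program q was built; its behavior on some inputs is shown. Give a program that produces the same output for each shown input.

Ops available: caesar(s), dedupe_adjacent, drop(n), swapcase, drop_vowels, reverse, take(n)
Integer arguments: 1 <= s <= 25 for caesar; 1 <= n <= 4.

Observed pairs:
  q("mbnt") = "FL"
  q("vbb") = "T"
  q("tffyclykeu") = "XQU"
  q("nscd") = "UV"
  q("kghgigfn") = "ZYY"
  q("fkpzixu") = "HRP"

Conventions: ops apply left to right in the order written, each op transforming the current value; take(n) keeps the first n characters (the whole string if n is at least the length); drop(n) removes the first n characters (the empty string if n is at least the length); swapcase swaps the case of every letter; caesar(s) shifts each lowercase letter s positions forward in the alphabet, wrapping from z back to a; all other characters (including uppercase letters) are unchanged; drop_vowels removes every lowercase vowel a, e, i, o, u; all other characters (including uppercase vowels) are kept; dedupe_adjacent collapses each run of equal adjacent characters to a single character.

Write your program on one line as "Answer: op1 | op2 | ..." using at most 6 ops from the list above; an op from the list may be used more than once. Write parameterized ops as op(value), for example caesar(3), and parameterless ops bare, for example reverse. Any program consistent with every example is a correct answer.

drop_vowels | drop(1) | caesar(18) | swapcase | drop(1) | take(3)

Check, running the answer program on each example:
  "mbnt" -> "mbnt" -> "bnt" -> "tfl" -> "TFL" -> "FL" -> "FL"
  "vbb" -> "vbb" -> "bb" -> "tt" -> "TT" -> "T" -> "T"
  "tffyclykeu" -> "tffyclyk" -> "ffyclyk" -> "xxqudqc" -> "XXQUDQC" -> "XQUDQC" -> "XQU"
  "nscd" -> "nscd" -> "scd" -> "kuv" -> "KUV" -> "UV" -> "UV"
  "kghgigfn" -> "kghggfn" -> "ghggfn" -> "yzyyxf" -> "YZYYXF" -> "ZYYXF" -> "ZYY"
  "fkpzixu" -> "fkpzx" -> "kpzx" -> "chrp" -> "CHRP" -> "HRP" -> "HRP"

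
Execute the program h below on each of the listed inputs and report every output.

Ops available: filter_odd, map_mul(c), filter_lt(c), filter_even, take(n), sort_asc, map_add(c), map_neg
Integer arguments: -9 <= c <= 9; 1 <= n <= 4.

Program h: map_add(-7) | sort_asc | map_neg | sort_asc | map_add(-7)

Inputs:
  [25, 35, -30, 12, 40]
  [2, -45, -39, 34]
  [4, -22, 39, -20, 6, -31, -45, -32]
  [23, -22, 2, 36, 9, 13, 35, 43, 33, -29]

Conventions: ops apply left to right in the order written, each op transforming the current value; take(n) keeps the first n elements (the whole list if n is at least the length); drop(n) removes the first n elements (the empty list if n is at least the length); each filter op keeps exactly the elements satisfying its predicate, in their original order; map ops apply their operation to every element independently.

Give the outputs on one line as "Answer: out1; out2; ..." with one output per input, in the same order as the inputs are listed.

[-40, -35, -25, -12, 30]; [-34, -2, 39, 45]; [-39, -6, -4, 20, 22, 31, 32, 45]; [-43, -36, -35, -33, -23, -13, -9, -2, 22, 29]

Execution, op by op:
  [25, 35, -30, 12, 40] -> [18, 28, -37, 5, 33] -> [-37, 5, 18, 28, 33] -> [37, -5, -18, -28, -33] -> [-33, -28, -18, -5, 37] -> [-40, -35, -25, -12, 30]
  [2, -45, -39, 34] -> [-5, -52, -46, 27] -> [-52, -46, -5, 27] -> [52, 46, 5, -27] -> [-27, 5, 46, 52] -> [-34, -2, 39, 45]
  [4, -22, 39, -20, 6, -31, -45, -32] -> [-3, -29, 32, -27, -1, -38, -52, -39] -> [-52, -39, -38, -29, -27, -3, -1, 32] -> [52, 39, 38, 29, 27, 3, 1, -32] -> [-32, 1, 3, 27, 29, 38, 39, 52] -> [-39, -6, -4, 20, 22, 31, 32, 45]
  [23, -22, 2, 36, 9, 13, 35, 43, 33, -29] -> [16, -29, -5, 29, 2, 6, 28, 36, 26, -36] -> [-36, -29, -5, 2, 6, 16, 26, 28, 29, 36] -> [36, 29, 5, -2, -6, -16, -26, -28, -29, -36] -> [-36, -29, -28, -26, -16, -6, -2, 5, 29, 36] -> [-43, -36, -35, -33, -23, -13, -9, -2, 22, 29]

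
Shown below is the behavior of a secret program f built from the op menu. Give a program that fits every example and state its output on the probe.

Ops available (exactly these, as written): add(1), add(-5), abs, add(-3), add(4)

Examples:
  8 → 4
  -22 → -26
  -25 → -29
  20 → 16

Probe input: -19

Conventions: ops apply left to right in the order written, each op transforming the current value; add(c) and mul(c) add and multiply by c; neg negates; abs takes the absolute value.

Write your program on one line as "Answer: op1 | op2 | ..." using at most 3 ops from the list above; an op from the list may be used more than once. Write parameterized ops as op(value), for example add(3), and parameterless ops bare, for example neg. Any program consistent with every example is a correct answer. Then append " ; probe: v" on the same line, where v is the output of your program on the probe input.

add(-3) | add(4) | add(-5) ; probe: -23

Check, running the answer program on each example:
  8 -> 5 -> 9 -> 4
  -22 -> -25 -> -21 -> -26
  -25 -> -28 -> -24 -> -29
  20 -> 17 -> 21 -> 16
  probe: -19 -> -22 -> -18 -> -23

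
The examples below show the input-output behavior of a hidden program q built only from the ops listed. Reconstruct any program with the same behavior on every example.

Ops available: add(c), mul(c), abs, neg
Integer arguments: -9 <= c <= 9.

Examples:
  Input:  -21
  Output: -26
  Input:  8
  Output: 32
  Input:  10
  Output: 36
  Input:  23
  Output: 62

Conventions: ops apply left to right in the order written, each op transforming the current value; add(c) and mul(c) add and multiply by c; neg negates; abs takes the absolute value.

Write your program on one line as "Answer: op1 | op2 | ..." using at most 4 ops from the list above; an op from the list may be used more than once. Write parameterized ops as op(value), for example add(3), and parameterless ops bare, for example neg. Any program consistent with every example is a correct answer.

add(8) | mul(-2) | neg

Check, running the answer program on each example:
  -21 -> -13 -> 26 -> -26
  8 -> 16 -> -32 -> 32
  10 -> 18 -> -36 -> 36
  23 -> 31 -> -62 -> 62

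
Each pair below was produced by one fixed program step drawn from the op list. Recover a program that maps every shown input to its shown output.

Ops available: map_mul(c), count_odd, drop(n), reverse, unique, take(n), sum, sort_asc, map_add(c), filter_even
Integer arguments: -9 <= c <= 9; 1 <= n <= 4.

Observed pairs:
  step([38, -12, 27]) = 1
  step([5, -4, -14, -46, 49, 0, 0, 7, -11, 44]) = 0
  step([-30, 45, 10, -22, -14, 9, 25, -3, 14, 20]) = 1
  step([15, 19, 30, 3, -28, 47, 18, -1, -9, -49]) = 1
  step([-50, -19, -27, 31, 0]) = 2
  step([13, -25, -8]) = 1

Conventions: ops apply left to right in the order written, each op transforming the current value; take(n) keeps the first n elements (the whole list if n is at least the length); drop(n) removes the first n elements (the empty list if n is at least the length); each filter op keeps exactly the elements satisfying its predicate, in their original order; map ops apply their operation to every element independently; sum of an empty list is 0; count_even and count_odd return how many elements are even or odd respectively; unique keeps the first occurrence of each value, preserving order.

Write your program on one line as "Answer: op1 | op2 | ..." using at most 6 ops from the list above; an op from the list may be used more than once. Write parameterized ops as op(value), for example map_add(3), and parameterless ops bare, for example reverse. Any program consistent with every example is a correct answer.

unique | drop(1) | take(2) | map_mul(-3) | count_odd

Check, running the answer program on each example:
  [38, -12, 27] -> [38, -12, 27] -> [-12, 27] -> [-12, 27] -> [36, -81] -> 1
  [5, -4, -14, -46, 49, 0, 0, 7, -11, 44] -> [5, -4, -14, -46, 49, 0, 7, -11, 44] -> [-4, -14, -46, 49, 0, 7, -11, 44] -> [-4, -14] -> [12, 42] -> 0
  [-30, 45, 10, -22, -14, 9, 25, -3, 14, 20] -> [-30, 45, 10, -22, -14, 9, 25, -3, 14, 20] -> [45, 10, -22, -14, 9, 25, -3, 14, 20] -> [45, 10] -> [-135, -30] -> 1
  [15, 19, 30, 3, -28, 47, 18, -1, -9, -49] -> [15, 19, 30, 3, -28, 47, 18, -1, -9, -49] -> [19, 30, 3, -28, 47, 18, -1, -9, -49] -> [19, 30] -> [-57, -90] -> 1
  [-50, -19, -27, 31, 0] -> [-50, -19, -27, 31, 0] -> [-19, -27, 31, 0] -> [-19, -27] -> [57, 81] -> 2
  [13, -25, -8] -> [13, -25, -8] -> [-25, -8] -> [-25, -8] -> [75, 24] -> 1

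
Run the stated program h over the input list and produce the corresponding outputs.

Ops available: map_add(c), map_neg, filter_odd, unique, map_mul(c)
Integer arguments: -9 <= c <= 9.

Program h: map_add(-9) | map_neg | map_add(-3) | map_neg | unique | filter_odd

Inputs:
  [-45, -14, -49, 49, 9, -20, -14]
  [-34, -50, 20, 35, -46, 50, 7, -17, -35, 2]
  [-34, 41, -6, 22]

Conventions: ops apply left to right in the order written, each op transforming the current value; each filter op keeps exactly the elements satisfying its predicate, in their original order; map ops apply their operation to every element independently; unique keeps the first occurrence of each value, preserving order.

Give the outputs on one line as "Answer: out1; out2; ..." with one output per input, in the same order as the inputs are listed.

[-51, -55, 43, 3]; [29, 1, -23, -41]; [35]

Execution, op by op:
  [-45, -14, -49, 49, 9, -20, -14] -> [-54, -23, -58, 40, 0, -29, -23] -> [54, 23, 58, -40, 0, 29, 23] -> [51, 20, 55, -43, -3, 26, 20] -> [-51, -20, -55, 43, 3, -26, -20] -> [-51, -20, -55, 43, 3, -26] -> [-51, -55, 43, 3]
  [-34, -50, 20, 35, -46, 50, 7, -17, -35, 2] -> [-43, -59, 11, 26, -55, 41, -2, -26, -44, -7] -> [43, 59, -11, -26, 55, -41, 2, 26, 44, 7] -> [40, 56, -14, -29, 52, -44, -1, 23, 41, 4] -> [-40, -56, 14, 29, -52, 44, 1, -23, -41, -4] -> [-40, -56, 14, 29, -52, 44, 1, -23, -41, -4] -> [29, 1, -23, -41]
  [-34, 41, -6, 22] -> [-43, 32, -15, 13] -> [43, -32, 15, -13] -> [40, -35, 12, -16] -> [-40, 35, -12, 16] -> [-40, 35, -12, 16] -> [35]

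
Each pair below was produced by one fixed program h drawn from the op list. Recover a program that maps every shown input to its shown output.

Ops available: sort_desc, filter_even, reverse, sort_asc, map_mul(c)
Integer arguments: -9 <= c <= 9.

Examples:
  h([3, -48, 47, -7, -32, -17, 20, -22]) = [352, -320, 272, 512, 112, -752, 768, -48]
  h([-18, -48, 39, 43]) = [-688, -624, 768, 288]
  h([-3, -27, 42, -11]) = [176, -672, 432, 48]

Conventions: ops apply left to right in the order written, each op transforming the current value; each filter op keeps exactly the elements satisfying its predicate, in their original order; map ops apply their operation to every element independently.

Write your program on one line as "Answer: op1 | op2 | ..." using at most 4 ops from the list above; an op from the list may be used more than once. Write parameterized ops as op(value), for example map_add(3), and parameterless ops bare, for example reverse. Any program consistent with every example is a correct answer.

map_mul(2) | reverse | map_mul(-8)

Check, running the answer program on each example:
  [3, -48, 47, -7, -32, -17, 20, -22] -> [6, -96, 94, -14, -64, -34, 40, -44] -> [-44, 40, -34, -64, -14, 94, -96, 6] -> [352, -320, 272, 512, 112, -752, 768, -48]
  [-18, -48, 39, 43] -> [-36, -96, 78, 86] -> [86, 78, -96, -36] -> [-688, -624, 768, 288]
  [-3, -27, 42, -11] -> [-6, -54, 84, -22] -> [-22, 84, -54, -6] -> [176, -672, 432, 48]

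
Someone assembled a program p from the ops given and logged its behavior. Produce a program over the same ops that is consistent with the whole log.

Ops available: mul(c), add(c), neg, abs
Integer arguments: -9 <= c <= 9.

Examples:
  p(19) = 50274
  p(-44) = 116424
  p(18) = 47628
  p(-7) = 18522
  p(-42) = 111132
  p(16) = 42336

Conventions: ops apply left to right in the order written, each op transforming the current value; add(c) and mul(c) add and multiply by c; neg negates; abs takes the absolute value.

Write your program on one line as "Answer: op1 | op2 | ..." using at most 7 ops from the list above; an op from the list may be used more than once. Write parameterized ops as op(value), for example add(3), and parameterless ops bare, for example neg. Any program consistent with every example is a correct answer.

mul(-7) | mul(-6) | mul(-7) | neg | abs | mul(9)

Check, running the answer program on each example:
  19 -> -133 -> 798 -> -5586 -> 5586 -> 5586 -> 50274
  -44 -> 308 -> -1848 -> 12936 -> -12936 -> 12936 -> 116424
  18 -> -126 -> 756 -> -5292 -> 5292 -> 5292 -> 47628
  -7 -> 49 -> -294 -> 2058 -> -2058 -> 2058 -> 18522
  -42 -> 294 -> -1764 -> 12348 -> -12348 -> 12348 -> 111132
  16 -> -112 -> 672 -> -4704 -> 4704 -> 4704 -> 42336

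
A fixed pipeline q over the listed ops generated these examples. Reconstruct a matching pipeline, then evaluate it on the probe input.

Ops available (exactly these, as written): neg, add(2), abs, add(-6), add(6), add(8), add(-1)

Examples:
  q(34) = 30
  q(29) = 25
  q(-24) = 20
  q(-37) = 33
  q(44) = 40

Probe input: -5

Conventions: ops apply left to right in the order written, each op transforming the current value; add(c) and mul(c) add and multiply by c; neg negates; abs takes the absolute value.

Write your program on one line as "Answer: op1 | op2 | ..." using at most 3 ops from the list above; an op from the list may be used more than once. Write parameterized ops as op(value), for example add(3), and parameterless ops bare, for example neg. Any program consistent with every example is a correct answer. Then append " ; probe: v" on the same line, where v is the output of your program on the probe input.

abs | add(-6) | add(2) ; probe: 1

Check, running the answer program on each example:
  34 -> 34 -> 28 -> 30
  29 -> 29 -> 23 -> 25
  -24 -> 24 -> 18 -> 20
  -37 -> 37 -> 31 -> 33
  44 -> 44 -> 38 -> 40
  probe: -5 -> 5 -> -1 -> 1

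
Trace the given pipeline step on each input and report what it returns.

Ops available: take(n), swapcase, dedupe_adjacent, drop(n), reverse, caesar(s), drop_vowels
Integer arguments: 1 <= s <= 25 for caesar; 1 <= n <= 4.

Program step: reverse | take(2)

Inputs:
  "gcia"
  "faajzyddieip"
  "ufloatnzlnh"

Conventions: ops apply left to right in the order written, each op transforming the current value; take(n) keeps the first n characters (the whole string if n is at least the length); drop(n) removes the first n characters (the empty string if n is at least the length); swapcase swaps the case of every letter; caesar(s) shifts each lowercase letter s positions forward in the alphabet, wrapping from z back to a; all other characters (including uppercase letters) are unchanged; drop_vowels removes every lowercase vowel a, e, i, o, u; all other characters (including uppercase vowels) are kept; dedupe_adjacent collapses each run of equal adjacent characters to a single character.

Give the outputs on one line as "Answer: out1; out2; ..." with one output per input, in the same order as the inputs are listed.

"ai"; "pi"; "hn"

Execution, op by op:
  "gcia" -> "aicg" -> "ai"
  "faajzyddieip" -> "pieiddyzjaaf" -> "pi"
  "ufloatnzlnh" -> "hnlzntaolfu" -> "hn"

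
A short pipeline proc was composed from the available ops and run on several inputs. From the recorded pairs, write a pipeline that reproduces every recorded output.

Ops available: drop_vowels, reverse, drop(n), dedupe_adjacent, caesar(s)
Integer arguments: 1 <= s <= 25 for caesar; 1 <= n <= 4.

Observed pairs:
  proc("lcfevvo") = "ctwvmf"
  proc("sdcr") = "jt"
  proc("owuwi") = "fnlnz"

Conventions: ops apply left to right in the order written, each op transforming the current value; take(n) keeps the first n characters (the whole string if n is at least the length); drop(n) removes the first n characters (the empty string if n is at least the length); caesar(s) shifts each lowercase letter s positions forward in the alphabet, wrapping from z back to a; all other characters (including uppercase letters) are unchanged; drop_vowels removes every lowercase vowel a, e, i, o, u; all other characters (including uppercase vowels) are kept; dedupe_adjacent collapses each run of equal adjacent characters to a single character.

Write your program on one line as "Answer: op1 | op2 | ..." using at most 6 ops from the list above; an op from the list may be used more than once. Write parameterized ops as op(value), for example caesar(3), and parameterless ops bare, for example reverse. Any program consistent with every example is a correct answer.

caesar(17) | dedupe_adjacent | reverse | drop_vowels | reverse

Check, running the answer program on each example:
  "lcfevvo" -> "ctwvmmf" -> "ctwvmf" -> "fmvwtc" -> "fmvwtc" -> "ctwvmf"
  "sdcr" -> "juti" -> "juti" -> "ituj" -> "tj" -> "jt"
  "owuwi" -> "fnlnz" -> "fnlnz" -> "znlnf" -> "znlnf" -> "fnlnz"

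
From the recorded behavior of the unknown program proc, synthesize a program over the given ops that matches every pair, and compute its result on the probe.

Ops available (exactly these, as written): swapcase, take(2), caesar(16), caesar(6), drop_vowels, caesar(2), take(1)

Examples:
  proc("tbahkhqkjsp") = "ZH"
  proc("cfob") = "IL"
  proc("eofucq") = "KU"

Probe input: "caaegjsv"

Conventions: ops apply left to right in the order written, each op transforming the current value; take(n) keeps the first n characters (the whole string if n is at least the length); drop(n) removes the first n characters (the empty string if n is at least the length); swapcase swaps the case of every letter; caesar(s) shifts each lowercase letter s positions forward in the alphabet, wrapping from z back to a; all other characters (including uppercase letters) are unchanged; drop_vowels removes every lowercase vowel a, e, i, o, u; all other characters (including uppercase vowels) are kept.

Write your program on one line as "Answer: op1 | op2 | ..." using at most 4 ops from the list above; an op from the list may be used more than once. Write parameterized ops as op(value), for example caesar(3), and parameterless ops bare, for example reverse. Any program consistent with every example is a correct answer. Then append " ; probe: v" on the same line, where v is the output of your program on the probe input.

caesar(6) | swapcase | take(2) ; probe: "IG"

Check, running the answer program on each example:
  "tbahkhqkjsp" -> "zhgnqnwqpyv" -> "ZHGNQNWQPYV" -> "ZH"
  "cfob" -> "iluh" -> "ILUH" -> "IL"
  "eofucq" -> "kulaiw" -> "KULAIW" -> "KU"
  probe: "caaegjsv" -> "iggkmpyb" -> "IGGKMPYB" -> "IG"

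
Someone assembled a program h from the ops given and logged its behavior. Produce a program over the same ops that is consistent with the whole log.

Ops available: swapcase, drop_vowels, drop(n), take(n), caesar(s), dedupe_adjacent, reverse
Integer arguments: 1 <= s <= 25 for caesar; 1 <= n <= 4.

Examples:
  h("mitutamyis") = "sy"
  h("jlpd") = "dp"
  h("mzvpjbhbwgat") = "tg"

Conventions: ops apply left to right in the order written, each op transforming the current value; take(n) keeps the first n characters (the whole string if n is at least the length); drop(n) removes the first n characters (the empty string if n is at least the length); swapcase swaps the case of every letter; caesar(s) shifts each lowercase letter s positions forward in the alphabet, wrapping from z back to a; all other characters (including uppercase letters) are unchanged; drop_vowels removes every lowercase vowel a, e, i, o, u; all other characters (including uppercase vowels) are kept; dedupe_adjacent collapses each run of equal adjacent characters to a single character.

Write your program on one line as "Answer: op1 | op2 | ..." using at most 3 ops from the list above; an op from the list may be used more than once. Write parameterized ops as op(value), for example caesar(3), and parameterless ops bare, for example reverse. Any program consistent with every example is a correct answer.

drop_vowels | reverse | take(2)

Check, running the answer program on each example:
  "mitutamyis" -> "mttmys" -> "symttm" -> "sy"
  "jlpd" -> "jlpd" -> "dplj" -> "dp"
  "mzvpjbhbwgat" -> "mzvpjbhbwgt" -> "tgwbhbjpvzm" -> "tg"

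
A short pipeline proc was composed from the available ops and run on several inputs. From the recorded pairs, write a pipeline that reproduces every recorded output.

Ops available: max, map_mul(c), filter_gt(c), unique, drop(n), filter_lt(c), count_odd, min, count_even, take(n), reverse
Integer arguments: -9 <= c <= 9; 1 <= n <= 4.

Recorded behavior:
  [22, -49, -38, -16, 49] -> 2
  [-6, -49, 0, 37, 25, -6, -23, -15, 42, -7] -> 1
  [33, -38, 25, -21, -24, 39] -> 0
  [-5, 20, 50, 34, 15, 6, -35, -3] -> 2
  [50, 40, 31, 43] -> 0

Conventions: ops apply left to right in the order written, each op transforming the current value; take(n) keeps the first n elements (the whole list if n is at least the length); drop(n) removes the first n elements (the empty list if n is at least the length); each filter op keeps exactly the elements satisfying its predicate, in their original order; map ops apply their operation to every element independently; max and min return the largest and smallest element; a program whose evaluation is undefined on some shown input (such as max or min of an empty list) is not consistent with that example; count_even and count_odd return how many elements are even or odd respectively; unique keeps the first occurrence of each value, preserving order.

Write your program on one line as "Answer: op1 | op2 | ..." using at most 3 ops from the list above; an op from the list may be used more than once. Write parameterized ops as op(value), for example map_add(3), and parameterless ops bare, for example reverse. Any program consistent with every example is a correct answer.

take(4) | drop(2) | count_even

Check, running the answer program on each example:
  [22, -49, -38, -16, 49] -> [22, -49, -38, -16] -> [-38, -16] -> 2
  [-6, -49, 0, 37, 25, -6, -23, -15, 42, -7] -> [-6, -49, 0, 37] -> [0, 37] -> 1
  [33, -38, 25, -21, -24, 39] -> [33, -38, 25, -21] -> [25, -21] -> 0
  [-5, 20, 50, 34, 15, 6, -35, -3] -> [-5, 20, 50, 34] -> [50, 34] -> 2
  [50, 40, 31, 43] -> [50, 40, 31, 43] -> [31, 43] -> 0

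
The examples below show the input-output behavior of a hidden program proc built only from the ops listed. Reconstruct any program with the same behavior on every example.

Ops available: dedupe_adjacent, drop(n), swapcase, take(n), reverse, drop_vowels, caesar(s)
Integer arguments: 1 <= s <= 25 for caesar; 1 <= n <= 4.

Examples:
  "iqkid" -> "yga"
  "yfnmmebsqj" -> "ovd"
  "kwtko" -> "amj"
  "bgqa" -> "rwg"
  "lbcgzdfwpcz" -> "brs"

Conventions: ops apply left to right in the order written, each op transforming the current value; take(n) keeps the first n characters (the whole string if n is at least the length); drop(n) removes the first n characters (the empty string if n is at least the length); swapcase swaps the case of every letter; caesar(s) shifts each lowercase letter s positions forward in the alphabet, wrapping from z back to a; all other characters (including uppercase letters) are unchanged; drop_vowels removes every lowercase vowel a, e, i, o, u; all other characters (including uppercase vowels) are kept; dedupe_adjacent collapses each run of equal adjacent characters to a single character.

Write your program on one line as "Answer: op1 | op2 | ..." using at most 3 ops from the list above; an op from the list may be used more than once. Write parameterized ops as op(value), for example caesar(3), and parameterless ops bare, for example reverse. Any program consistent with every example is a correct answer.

take(3) | caesar(16)

Check, running the answer program on each example:
  "iqkid" -> "iqk" -> "yga"
  "yfnmmebsqj" -> "yfn" -> "ovd"
  "kwtko" -> "kwt" -> "amj"
  "bgqa" -> "bgq" -> "rwg"
  "lbcgzdfwpcz" -> "lbc" -> "brs"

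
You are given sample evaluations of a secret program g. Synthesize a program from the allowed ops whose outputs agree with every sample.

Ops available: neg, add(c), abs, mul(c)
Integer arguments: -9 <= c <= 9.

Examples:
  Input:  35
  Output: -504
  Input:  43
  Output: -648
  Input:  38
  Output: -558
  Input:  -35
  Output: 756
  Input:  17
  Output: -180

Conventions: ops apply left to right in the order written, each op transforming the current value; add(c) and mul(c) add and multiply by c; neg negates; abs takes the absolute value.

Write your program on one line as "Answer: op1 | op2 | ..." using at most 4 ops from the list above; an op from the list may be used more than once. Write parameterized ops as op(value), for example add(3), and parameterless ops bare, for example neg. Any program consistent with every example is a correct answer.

add(-7) | mul(6) | mul(-3)

Check, running the answer program on each example:
  35 -> 28 -> 168 -> -504
  43 -> 36 -> 216 -> -648
  38 -> 31 -> 186 -> -558
  -35 -> -42 -> -252 -> 756
  17 -> 10 -> 60 -> -180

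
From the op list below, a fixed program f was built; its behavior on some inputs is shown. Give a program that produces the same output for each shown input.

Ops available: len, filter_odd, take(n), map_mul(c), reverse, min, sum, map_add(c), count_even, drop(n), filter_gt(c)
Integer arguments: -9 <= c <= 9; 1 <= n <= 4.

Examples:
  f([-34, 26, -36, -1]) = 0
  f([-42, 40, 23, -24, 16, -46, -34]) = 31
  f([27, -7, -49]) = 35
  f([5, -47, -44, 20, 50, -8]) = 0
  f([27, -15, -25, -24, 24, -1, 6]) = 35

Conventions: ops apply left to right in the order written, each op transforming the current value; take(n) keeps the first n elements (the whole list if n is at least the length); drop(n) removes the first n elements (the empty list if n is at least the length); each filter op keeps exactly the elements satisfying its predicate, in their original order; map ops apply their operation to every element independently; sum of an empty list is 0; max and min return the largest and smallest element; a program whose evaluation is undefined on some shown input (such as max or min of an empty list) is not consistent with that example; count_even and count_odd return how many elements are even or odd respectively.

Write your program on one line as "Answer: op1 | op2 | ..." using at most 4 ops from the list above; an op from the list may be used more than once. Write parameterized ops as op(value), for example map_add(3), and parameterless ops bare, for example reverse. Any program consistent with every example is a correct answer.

filter_gt(8) | map_add(8) | filter_odd | sum

Check, running the answer program on each example:
  [-34, 26, -36, -1] -> [26] -> [34] -> [] -> 0
  [-42, 40, 23, -24, 16, -46, -34] -> [40, 23, 16] -> [48, 31, 24] -> [31] -> 31
  [27, -7, -49] -> [27] -> [35] -> [35] -> 35
  [5, -47, -44, 20, 50, -8] -> [20, 50] -> [28, 58] -> [] -> 0
  [27, -15, -25, -24, 24, -1, 6] -> [27, 24] -> [35, 32] -> [35] -> 35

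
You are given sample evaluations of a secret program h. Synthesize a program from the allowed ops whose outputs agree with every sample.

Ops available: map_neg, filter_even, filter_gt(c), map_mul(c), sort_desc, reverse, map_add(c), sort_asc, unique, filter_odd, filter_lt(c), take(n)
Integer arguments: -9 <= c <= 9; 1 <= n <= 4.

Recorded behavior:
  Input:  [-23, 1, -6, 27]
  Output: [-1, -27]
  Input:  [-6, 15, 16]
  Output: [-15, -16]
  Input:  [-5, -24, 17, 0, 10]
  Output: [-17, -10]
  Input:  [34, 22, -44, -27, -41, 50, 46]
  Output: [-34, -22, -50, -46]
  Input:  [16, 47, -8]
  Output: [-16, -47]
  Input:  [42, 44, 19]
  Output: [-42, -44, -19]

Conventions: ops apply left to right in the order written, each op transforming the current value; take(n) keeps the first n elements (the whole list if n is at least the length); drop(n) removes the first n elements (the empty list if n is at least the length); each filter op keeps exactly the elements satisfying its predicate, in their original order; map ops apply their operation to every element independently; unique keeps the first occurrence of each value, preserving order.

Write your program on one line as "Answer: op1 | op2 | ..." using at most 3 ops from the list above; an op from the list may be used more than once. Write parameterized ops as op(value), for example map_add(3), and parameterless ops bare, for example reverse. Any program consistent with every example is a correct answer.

filter_gt(0) | map_neg

Check, running the answer program on each example:
  [-23, 1, -6, 27] -> [1, 27] -> [-1, -27]
  [-6, 15, 16] -> [15, 16] -> [-15, -16]
  [-5, -24, 17, 0, 10] -> [17, 10] -> [-17, -10]
  [34, 22, -44, -27, -41, 50, 46] -> [34, 22, 50, 46] -> [-34, -22, -50, -46]
  [16, 47, -8] -> [16, 47] -> [-16, -47]
  [42, 44, 19] -> [42, 44, 19] -> [-42, -44, -19]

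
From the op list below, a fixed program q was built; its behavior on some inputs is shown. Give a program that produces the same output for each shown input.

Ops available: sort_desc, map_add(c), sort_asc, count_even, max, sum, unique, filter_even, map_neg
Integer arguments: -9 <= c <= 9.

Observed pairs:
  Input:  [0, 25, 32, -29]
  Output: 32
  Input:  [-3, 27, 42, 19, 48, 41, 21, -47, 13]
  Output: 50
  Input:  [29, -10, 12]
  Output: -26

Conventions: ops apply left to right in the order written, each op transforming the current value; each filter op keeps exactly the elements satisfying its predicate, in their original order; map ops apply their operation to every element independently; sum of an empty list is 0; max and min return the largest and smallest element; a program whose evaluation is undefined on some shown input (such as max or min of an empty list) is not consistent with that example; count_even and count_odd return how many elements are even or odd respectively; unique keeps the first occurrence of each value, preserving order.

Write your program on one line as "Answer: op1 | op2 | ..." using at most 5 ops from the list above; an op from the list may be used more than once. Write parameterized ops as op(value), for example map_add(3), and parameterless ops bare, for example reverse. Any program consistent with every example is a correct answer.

map_add(-3) | sort_asc | filter_even | map_neg | max

Check, running the answer program on each example:
  [0, 25, 32, -29] -> [-3, 22, 29, -32] -> [-32, -3, 22, 29] -> [-32, 22] -> [32, -22] -> 32
  [-3, 27, 42, 19, 48, 41, 21, -47, 13] -> [-6, 24, 39, 16, 45, 38, 18, -50, 10] -> [-50, -6, 10, 16, 18, 24, 38, 39, 45] -> [-50, -6, 10, 16, 18, 24, 38] -> [50, 6, -10, -16, -18, -24, -38] -> 50
  [29, -10, 12] -> [26, -13, 9] -> [-13, 9, 26] -> [26] -> [-26] -> -26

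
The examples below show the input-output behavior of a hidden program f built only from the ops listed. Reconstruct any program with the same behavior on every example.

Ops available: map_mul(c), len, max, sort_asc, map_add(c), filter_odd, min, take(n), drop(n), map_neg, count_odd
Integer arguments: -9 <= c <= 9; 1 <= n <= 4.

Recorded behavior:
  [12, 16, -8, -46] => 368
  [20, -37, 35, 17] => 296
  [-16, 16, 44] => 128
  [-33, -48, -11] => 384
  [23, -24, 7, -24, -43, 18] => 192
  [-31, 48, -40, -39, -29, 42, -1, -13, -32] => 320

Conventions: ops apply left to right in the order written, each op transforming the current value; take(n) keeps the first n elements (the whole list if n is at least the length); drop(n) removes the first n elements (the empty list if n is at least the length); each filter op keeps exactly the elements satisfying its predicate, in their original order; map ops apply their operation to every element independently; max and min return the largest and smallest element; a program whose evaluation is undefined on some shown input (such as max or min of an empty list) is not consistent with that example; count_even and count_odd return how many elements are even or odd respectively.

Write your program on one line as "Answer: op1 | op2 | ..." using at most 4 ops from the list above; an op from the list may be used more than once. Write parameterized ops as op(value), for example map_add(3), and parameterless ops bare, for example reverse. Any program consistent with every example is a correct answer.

map_mul(8) | map_neg | take(4) | max

Check, running the answer program on each example:
  [12, 16, -8, -46] -> [96, 128, -64, -368] -> [-96, -128, 64, 368] -> [-96, -128, 64, 368] -> 368
  [20, -37, 35, 17] -> [160, -296, 280, 136] -> [-160, 296, -280, -136] -> [-160, 296, -280, -136] -> 296
  [-16, 16, 44] -> [-128, 128, 352] -> [128, -128, -352] -> [128, -128, -352] -> 128
  [-33, -48, -11] -> [-264, -384, -88] -> [264, 384, 88] -> [264, 384, 88] -> 384
  [23, -24, 7, -24, -43, 18] -> [184, -192, 56, -192, -344, 144] -> [-184, 192, -56, 192, 344, -144] -> [-184, 192, -56, 192] -> 192
  [-31, 48, -40, -39, -29, 42, -1, -13, -32] -> [-248, 384, -320, -312, -232, 336, -8, -104, -256] -> [248, -384, 320, 312, 232, -336, 8, 104, 256] -> [248, -384, 320, 312] -> 320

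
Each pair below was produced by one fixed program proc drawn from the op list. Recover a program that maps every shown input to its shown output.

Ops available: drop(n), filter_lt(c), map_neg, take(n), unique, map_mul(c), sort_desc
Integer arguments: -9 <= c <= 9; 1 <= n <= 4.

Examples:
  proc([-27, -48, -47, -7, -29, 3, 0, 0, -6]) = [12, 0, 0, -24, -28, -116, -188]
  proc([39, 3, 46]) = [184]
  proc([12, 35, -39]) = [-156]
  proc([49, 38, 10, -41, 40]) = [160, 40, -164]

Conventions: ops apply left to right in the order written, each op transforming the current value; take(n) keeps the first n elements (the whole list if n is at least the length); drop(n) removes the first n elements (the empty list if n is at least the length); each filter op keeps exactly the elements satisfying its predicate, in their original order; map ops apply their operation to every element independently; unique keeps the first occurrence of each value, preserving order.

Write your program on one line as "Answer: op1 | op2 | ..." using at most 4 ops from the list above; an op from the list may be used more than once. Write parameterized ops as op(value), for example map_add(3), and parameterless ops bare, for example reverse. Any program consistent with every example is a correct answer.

map_neg | map_mul(-4) | drop(2) | sort_desc

Check, running the answer program on each example:
  [-27, -48, -47, -7, -29, 3, 0, 0, -6] -> [27, 48, 47, 7, 29, -3, 0, 0, 6] -> [-108, -192, -188, -28, -116, 12, 0, 0, -24] -> [-188, -28, -116, 12, 0, 0, -24] -> [12, 0, 0, -24, -28, -116, -188]
  [39, 3, 46] -> [-39, -3, -46] -> [156, 12, 184] -> [184] -> [184]
  [12, 35, -39] -> [-12, -35, 39] -> [48, 140, -156] -> [-156] -> [-156]
  [49, 38, 10, -41, 40] -> [-49, -38, -10, 41, -40] -> [196, 152, 40, -164, 160] -> [40, -164, 160] -> [160, 40, -164]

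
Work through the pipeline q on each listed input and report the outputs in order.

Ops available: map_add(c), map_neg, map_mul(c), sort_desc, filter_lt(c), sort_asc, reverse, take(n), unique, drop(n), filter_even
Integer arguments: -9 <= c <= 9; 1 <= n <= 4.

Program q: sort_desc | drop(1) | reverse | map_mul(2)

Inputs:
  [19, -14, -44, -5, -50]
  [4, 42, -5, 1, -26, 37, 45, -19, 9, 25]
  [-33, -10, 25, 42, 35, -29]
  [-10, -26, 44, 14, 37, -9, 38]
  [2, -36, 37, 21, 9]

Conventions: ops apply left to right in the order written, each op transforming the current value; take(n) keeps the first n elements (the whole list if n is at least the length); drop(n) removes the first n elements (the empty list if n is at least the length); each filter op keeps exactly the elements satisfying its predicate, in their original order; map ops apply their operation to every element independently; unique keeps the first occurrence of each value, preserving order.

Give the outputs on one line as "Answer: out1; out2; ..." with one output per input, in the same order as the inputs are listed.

Execution, op by op:
  [19, -14, -44, -5, -50] -> [19, -5, -14, -44, -50] -> [-5, -14, -44, -50] -> [-50, -44, -14, -5] -> [-100, -88, -28, -10]
  [4, 42, -5, 1, -26, 37, 45, -19, 9, 25] -> [45, 42, 37, 25, 9, 4, 1, -5, -19, -26] -> [42, 37, 25, 9, 4, 1, -5, -19, -26] -> [-26, -19, -5, 1, 4, 9, 25, 37, 42] -> [-52, -38, -10, 2, 8, 18, 50, 74, 84]
  [-33, -10, 25, 42, 35, -29] -> [42, 35, 25, -10, -29, -33] -> [35, 25, -10, -29, -33] -> [-33, -29, -10, 25, 35] -> [-66, -58, -20, 50, 70]
  [-10, -26, 44, 14, 37, -9, 38] -> [44, 38, 37, 14, -9, -10, -26] -> [38, 37, 14, -9, -10, -26] -> [-26, -10, -9, 14, 37, 38] -> [-52, -20, -18, 28, 74, 76]
  [2, -36, 37, 21, 9] -> [37, 21, 9, 2, -36] -> [21, 9, 2, -36] -> [-36, 2, 9, 21] -> [-72, 4, 18, 42]

[-100, -88, -28, -10]; [-52, -38, -10, 2, 8, 18, 50, 74, 84]; [-66, -58, -20, 50, 70]; [-52, -20, -18, 28, 74, 76]; [-72, 4, 18, 42]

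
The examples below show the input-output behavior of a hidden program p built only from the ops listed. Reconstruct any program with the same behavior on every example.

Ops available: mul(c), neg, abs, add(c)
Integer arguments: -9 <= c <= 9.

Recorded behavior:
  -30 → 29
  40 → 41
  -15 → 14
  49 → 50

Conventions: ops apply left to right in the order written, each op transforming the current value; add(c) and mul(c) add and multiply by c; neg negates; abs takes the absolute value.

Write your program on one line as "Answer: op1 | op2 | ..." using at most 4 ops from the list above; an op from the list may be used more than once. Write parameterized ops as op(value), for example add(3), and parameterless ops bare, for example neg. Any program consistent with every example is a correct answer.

add(2) | add(-1) | abs

Check, running the answer program on each example:
  -30 -> -28 -> -29 -> 29
  40 -> 42 -> 41 -> 41
  -15 -> -13 -> -14 -> 14
  49 -> 51 -> 50 -> 50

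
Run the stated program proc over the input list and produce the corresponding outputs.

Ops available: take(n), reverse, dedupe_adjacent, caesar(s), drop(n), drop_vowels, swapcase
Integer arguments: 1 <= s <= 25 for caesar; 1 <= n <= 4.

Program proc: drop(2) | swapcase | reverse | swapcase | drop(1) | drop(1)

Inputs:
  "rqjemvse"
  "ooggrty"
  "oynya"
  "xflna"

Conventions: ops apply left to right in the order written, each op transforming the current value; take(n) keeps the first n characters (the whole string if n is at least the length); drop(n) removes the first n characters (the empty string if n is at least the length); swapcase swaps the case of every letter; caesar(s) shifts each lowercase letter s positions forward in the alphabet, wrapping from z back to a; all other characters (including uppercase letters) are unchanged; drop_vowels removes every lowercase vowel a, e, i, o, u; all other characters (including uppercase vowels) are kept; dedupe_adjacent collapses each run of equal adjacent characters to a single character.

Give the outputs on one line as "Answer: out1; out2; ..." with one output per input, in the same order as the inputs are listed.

Execution, op by op:
  "rqjemvse" -> "jemvse" -> "JEMVSE" -> "ESVMEJ" -> "esvmej" -> "svmej" -> "vmej"
  "ooggrty" -> "ggrty" -> "GGRTY" -> "YTRGG" -> "ytrgg" -> "trgg" -> "rgg"
  "oynya" -> "nya" -> "NYA" -> "AYN" -> "ayn" -> "yn" -> "n"
  "xflna" -> "lna" -> "LNA" -> "ANL" -> "anl" -> "nl" -> "l"

"vmej"; "rgg"; "n"; "l"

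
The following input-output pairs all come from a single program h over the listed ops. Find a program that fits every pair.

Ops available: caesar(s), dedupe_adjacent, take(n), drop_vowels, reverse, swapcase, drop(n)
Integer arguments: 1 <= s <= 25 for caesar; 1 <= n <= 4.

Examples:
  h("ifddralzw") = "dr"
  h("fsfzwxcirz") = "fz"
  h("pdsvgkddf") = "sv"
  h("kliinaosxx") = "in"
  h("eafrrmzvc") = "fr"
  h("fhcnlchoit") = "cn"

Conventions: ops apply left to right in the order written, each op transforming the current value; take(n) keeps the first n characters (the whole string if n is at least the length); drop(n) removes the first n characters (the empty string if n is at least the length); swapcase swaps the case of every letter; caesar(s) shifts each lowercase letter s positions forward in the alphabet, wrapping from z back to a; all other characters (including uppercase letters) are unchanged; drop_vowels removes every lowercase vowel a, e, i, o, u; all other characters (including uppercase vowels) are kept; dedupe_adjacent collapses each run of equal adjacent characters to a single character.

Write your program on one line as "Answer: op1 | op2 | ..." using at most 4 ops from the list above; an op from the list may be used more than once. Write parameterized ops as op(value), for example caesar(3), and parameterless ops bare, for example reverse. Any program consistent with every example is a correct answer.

dedupe_adjacent | drop(2) | take(2)

Check, running the answer program on each example:
  "ifddralzw" -> "ifdralzw" -> "dralzw" -> "dr"
  "fsfzwxcirz" -> "fsfzwxcirz" -> "fzwxcirz" -> "fz"
  "pdsvgkddf" -> "pdsvgkdf" -> "svgkdf" -> "sv"
  "kliinaosxx" -> "klinaosx" -> "inaosx" -> "in"
  "eafrrmzvc" -> "eafrmzvc" -> "frmzvc" -> "fr"
  "fhcnlchoit" -> "fhcnlchoit" -> "cnlchoit" -> "cn"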